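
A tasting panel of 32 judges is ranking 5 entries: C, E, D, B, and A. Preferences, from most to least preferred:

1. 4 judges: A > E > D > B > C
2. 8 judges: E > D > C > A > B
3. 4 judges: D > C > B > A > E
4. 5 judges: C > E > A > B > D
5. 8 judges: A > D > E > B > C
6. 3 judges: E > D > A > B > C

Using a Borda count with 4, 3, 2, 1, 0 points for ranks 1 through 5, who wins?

E

C: 4·0 + 8·2 + 4·3 + 5·4 + 8·0 + 3·0 = 48
E: 4·3 + 8·4 + 4·0 + 5·3 + 8·2 + 3·4 = 87
D: 4·2 + 8·3 + 4·4 + 5·0 + 8·3 + 3·3 = 81
B: 4·1 + 8·0 + 4·2 + 5·1 + 8·1 + 3·1 = 28
A: 4·4 + 8·1 + 4·1 + 5·2 + 8·4 + 3·2 = 76
E has the highest Borda score (87).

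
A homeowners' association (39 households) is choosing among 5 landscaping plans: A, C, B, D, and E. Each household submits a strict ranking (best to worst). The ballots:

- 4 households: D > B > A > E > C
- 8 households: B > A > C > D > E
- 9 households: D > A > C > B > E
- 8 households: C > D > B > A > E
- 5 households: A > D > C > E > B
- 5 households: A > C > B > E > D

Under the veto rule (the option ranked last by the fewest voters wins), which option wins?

Last-place votes: A 0, C 4, B 5, D 5, E 25.
A is ranked last by the fewest voters, so A wins.

A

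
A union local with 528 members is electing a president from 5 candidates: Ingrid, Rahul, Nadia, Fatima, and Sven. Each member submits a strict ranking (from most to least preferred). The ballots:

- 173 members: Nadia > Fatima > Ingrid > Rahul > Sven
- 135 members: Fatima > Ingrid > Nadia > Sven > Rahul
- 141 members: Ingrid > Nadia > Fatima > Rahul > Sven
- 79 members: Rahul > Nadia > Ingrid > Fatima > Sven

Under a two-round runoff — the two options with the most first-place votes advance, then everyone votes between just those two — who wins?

Round 1 first-place votes: Ingrid 141, Rahul 79, Nadia 173, Fatima 135, Sven 0.
Nadia and Ingrid advance.
Runoff: Nadia is preferred to Ingrid by 252 voters; Ingrid by 276.
Ingrid wins the runoff.

Ingrid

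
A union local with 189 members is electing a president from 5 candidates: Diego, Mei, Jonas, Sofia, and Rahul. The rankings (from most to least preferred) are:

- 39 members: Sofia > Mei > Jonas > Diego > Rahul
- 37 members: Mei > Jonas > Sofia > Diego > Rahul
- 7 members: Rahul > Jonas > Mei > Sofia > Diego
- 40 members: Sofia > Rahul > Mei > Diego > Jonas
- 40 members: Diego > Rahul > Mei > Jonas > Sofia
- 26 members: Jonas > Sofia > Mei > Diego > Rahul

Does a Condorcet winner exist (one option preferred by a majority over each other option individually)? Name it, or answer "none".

none

Checking pairwise contests:
Mei beats Diego 149–40.
Sofia beats Mei 105–84.
Mei beats Jonas 156–33.
Jonas beats Sofia 110–79.
Diego beats Rahul 142–47.
Every option loses at least one head-to-head, so there is no Condorcet winner.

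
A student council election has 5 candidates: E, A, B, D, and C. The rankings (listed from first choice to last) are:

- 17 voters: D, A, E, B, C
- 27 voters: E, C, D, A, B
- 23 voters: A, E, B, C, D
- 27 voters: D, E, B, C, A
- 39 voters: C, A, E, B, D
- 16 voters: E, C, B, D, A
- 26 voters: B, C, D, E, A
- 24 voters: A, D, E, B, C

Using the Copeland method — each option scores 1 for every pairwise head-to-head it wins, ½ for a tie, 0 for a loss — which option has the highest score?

E: beats B, D, and C; loses to A → score 3.
A: beats E and B; loses to D and C → score 2.
B: beats D and C; loses to E and A → score 2.
D: beats A; loses to E, B, and C → score 1.
C: beats A and D; loses to E and B → score 2.
E has the best pairwise record.

E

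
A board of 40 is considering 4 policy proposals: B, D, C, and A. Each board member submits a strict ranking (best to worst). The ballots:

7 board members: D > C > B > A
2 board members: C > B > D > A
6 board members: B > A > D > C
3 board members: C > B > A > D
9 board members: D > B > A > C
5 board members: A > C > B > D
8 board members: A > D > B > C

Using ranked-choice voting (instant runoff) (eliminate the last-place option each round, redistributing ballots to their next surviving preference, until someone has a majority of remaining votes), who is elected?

Round 1: B 6, D 16, C 5, A 13. Eliminate C.
Round 2: B 11, D 16, A 13. Eliminate B.
Round 3: D 18, A 22. A has a majority.

A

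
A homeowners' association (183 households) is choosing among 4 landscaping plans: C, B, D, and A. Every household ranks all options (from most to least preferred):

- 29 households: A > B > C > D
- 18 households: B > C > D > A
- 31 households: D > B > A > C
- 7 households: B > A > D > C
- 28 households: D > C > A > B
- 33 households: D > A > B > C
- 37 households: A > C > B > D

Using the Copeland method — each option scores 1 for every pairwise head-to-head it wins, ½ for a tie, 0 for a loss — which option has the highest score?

C: loses to B, D, and A → score 0.
B: beats C; loses to D and A → score 1.
D: beats C, B, and A → score 3.
A: beats C and B; loses to D → score 2.
D has the best pairwise record.

D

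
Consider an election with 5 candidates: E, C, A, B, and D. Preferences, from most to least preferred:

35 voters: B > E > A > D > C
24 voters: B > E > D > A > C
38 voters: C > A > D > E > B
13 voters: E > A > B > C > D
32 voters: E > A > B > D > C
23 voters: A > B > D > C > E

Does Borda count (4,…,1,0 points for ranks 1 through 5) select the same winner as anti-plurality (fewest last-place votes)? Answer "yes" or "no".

yes

Borda — scores: E 395, C 188, A 435, B 395, D 237. Winner: A.
Anti-plurality — last-place votes: E 23, C 91, A 0, B 38, D 13. Winner: A.
The two methods agree.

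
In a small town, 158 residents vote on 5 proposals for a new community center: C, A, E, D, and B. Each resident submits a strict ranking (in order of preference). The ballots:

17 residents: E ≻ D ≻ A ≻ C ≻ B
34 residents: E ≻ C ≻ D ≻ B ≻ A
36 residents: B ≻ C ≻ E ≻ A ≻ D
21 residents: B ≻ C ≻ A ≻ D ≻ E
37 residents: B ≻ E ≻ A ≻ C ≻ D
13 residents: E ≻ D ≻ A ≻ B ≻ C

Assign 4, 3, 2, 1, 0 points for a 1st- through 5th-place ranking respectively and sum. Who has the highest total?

E

C: 17·1 + 34·3 + 36·3 + 21·3 + 37·1 + 13·0 = 327
A: 17·2 + 34·0 + 36·1 + 21·2 + 37·2 + 13·2 = 212
E: 17·4 + 34·4 + 36·2 + 21·0 + 37·3 + 13·4 = 439
D: 17·3 + 34·2 + 36·0 + 21·1 + 37·0 + 13·3 = 179
B: 17·0 + 34·1 + 36·4 + 21·4 + 37·4 + 13·1 = 423
E has the highest Borda score (439).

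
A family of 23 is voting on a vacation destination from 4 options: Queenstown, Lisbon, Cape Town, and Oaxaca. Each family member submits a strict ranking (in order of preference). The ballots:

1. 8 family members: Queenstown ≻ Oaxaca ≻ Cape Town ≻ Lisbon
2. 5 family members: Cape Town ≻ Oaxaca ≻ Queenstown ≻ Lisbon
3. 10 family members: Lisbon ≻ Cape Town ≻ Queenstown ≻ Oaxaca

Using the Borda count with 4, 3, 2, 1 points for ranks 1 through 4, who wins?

Cape Town

Queenstown: 8·4 + 5·2 + 10·2 = 62
Lisbon: 8·1 + 5·1 + 10·4 = 53
Cape Town: 8·2 + 5·4 + 10·3 = 66
Oaxaca: 8·3 + 5·3 + 10·1 = 49
Cape Town has the highest Borda score (66).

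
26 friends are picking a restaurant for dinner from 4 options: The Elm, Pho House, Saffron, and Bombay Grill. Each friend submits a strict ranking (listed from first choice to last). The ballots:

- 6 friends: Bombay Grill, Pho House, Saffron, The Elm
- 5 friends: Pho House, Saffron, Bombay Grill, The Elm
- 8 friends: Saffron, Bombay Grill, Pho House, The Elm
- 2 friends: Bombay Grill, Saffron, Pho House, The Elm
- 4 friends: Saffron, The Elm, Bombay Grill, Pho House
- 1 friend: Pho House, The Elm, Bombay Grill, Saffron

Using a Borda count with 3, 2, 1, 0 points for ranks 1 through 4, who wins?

Saffron

The Elm: 6·0 + 5·0 + 8·0 + 2·0 + 4·2 + 1·2 = 10
Pho House: 6·2 + 5·3 + 8·1 + 2·1 + 4·0 + 1·3 = 40
Saffron: 6·1 + 5·2 + 8·3 + 2·2 + 4·3 + 1·0 = 56
Bombay Grill: 6·3 + 5·1 + 8·2 + 2·3 + 4·1 + 1·1 = 50
Saffron has the highest Borda score (56).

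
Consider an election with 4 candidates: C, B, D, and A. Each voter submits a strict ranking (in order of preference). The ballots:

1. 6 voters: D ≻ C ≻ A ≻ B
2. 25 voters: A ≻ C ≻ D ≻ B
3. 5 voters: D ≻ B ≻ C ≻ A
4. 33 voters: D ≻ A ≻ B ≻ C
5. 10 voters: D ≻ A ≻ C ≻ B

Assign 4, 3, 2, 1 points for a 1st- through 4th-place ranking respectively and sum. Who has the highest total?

D

C: 6·3 + 25·3 + 5·2 + 33·1 + 10·2 = 156
B: 6·1 + 25·1 + 5·3 + 33·2 + 10·1 = 122
D: 6·4 + 25·2 + 5·4 + 33·4 + 10·4 = 266
A: 6·2 + 25·4 + 5·1 + 33·3 + 10·3 = 246
D has the highest Borda score (266).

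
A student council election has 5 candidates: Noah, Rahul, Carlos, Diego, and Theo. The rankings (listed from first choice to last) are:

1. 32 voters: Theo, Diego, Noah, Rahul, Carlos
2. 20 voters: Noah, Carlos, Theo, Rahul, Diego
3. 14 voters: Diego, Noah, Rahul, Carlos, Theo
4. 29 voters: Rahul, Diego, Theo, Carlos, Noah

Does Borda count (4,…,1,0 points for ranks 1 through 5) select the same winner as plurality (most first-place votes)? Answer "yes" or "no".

no

Borda — scores: Noah 186, Rahul 196, Carlos 103, Diego 239, Theo 226. Winner: Diego.
Plurality — first-place votes: Noah 20, Rahul 29, Carlos 0, Diego 14, Theo 32. Winner: Theo.
The two methods disagree.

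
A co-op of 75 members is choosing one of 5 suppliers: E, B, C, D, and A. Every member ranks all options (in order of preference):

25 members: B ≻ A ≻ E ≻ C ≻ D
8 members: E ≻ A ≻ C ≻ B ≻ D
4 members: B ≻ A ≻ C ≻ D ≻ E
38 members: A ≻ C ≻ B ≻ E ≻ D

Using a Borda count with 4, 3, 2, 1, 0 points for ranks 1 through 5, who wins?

A

E: 25·2 + 8·4 + 4·0 + 38·1 = 120
B: 25·4 + 8·1 + 4·4 + 38·2 = 200
C: 25·1 + 8·2 + 4·2 + 38·3 = 163
D: 25·0 + 8·0 + 4·1 + 38·0 = 4
A: 25·3 + 8·3 + 4·3 + 38·4 = 263
A has the highest Borda score (263).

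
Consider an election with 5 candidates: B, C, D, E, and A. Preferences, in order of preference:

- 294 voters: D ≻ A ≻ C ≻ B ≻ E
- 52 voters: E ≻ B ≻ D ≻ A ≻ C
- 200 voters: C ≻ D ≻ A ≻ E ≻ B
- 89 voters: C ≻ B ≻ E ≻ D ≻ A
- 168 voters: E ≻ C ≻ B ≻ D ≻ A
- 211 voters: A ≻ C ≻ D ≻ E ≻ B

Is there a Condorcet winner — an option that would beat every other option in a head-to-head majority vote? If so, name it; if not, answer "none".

none

Checking pairwise contests:
C beats B 962–52.
A beats C 557–457.
C beats D 668–346.
C beats E 794–220.
D beats A 803–211.
Every option loses at least one head-to-head, so there is no Condorcet winner.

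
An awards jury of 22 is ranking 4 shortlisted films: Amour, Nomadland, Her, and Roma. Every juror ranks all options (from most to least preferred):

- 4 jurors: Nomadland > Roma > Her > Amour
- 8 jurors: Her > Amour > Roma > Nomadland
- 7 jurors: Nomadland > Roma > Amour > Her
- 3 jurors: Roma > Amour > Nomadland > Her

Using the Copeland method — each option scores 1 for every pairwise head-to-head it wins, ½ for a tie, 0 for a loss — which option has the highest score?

Amour: ties Nomadland; loses to Her and Roma → score 0.5.
Nomadland: beats Her; ties Amour and Roma → score 2.
Her: beats Amour; loses to Nomadland and Roma → score 1.
Roma: beats Amour and Her; ties Nomadland → score 2.5.
Roma has the best pairwise record.

Roma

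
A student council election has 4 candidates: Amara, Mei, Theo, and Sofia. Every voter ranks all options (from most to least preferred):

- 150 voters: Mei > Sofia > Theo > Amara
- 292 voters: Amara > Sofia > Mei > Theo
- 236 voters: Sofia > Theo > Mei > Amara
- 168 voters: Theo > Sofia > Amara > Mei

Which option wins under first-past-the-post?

Amara

First-place votes: Amara 292, Mei 150, Theo 168, Sofia 236.
Amara has the most first-place votes.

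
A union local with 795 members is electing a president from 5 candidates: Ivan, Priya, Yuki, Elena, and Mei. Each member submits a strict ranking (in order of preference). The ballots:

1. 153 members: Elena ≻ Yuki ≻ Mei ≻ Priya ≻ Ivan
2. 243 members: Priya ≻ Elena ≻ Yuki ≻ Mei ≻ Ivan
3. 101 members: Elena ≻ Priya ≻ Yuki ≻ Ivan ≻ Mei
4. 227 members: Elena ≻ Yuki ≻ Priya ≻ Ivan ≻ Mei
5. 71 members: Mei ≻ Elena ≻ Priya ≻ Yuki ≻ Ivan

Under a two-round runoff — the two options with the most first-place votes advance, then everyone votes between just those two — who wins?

Elena

Round 1 first-place votes: Ivan 0, Priya 243, Yuki 0, Elena 481, Mei 71.
Elena and Priya advance.
Runoff: Elena is preferred to Priya by 552 voters; Priya by 243.
Elena wins the runoff.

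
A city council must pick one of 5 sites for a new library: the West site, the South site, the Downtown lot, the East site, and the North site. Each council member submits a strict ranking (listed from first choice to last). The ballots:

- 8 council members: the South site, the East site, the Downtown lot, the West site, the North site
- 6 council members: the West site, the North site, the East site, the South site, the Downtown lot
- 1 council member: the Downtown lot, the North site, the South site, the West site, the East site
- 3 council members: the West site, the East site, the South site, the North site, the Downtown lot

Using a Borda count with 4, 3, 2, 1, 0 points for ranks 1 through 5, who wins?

the West site: 8·1 + 6·4 + 1·1 + 3·4 = 45
the South site: 8·4 + 6·1 + 1·2 + 3·2 = 46
the Downtown lot: 8·2 + 6·0 + 1·4 + 3·0 = 20
the East site: 8·3 + 6·2 + 1·0 + 3·3 = 45
the North site: 8·0 + 6·3 + 1·3 + 3·1 = 24
the South site has the highest Borda score (46).

the South site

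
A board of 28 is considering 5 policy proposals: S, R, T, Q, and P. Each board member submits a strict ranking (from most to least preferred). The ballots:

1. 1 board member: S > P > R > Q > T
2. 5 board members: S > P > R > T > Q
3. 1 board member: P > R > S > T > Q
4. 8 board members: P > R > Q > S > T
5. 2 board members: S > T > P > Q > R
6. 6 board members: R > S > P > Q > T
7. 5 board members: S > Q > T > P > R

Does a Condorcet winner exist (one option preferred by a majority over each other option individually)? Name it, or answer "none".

none

Checking pairwise contests:
R beats S 15–13.
P beats R 22–6.
S beats T 28–0.
S beats Q 20–8.
S beats P 19–9.
Every option loses at least one head-to-head, so there is no Condorcet winner.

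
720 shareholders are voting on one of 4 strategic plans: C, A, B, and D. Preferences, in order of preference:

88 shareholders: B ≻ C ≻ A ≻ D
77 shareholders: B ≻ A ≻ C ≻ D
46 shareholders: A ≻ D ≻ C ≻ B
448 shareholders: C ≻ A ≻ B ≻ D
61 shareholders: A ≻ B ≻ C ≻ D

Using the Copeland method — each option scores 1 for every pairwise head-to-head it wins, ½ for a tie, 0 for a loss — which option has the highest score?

C: beats A, B, and D → score 3.
A: beats B and D; loses to C → score 2.
B: beats D; loses to C and A → score 1.
D: loses to C, A, and B → score 0.
C has the best pairwise record.

C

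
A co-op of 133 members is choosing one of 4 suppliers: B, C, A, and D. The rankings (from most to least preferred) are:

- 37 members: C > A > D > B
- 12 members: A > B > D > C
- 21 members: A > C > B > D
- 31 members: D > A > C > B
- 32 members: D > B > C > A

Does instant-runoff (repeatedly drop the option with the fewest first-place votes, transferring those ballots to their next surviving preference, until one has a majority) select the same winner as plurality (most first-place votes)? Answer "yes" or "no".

yes

Instant-runoff — R1 B 0, C 37, A 33, D 63 (B out); R2 C 37, A 33, D 63 (A out); R3 C 58, D 75 (D winner). Winner: D.
Plurality — first-place votes: B 0, C 37, A 33, D 63. Winner: D.
The two methods agree.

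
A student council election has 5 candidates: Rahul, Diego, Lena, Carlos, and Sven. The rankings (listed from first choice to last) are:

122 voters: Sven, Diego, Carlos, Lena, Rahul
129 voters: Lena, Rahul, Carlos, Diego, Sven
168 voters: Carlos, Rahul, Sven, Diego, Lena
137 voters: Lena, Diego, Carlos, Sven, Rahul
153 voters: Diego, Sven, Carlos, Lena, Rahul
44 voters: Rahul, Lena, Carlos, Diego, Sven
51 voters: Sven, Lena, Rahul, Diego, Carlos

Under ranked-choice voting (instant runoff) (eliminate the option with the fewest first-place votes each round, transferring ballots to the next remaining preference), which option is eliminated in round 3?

Round 1: Rahul 44, Diego 153, Lena 266, Carlos 168, Sven 173. Eliminate Rahul.
Round 2: Diego 153, Lena 310, Carlos 168, Sven 173. Eliminate Diego.
Round 3: Lena 310, Carlos 168, Sven 326. Eliminate Carlos.

Carlos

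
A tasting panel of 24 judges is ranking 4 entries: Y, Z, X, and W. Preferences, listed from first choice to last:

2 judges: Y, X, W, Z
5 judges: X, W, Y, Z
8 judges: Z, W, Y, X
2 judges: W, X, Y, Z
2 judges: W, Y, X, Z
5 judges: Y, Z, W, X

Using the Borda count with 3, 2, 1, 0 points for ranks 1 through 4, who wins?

Y: 2·3 + 5·1 + 8·1 + 2·1 + 2·2 + 5·3 = 40
Z: 2·0 + 5·0 + 8·3 + 2·0 + 2·0 + 5·2 = 34
X: 2·2 + 5·3 + 8·0 + 2·2 + 2·1 + 5·0 = 25
W: 2·1 + 5·2 + 8·2 + 2·3 + 2·3 + 5·1 = 45
W has the highest Borda score (45).

W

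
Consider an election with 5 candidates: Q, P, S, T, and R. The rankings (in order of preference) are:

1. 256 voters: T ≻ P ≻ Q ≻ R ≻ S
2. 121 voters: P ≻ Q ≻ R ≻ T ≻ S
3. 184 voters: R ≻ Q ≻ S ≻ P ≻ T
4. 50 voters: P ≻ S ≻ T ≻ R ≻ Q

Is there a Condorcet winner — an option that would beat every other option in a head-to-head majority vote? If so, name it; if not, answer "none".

P vs Q: 427–184 for P.
P vs S: 427–184 for P.
P vs T: 355–256 for P.
P vs R: 427–184 for P.
P beats every other option head-to-head.

P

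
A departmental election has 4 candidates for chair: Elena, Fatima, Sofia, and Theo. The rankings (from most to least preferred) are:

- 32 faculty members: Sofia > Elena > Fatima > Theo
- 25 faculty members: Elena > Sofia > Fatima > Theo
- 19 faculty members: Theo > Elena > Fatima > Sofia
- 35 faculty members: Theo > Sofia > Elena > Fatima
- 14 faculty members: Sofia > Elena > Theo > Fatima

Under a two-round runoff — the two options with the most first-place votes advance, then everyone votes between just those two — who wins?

Round 1 first-place votes: Elena 25, Fatima 0, Sofia 46, Theo 54.
Theo and Sofia advance.
Runoff: Theo is preferred to Sofia by 54 voters; Sofia by 71.
Sofia wins the runoff.

Sofia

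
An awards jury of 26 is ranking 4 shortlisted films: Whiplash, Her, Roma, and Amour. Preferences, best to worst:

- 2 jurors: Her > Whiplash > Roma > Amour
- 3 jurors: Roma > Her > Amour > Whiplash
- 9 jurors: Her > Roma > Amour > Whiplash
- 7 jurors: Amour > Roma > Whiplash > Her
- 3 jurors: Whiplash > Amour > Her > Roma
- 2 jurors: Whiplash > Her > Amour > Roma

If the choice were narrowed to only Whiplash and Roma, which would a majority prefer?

Roma

Voters preferring Whiplash to Roma: 7; preferring Roma to Whiplash: 19.
Roma wins the head-to-head.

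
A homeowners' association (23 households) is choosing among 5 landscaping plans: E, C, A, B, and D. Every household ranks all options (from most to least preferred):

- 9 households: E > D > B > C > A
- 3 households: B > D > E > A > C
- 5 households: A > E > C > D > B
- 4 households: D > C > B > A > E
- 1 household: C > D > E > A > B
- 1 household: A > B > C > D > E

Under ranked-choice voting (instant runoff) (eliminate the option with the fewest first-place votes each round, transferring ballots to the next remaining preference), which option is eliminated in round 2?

B

Round 1: E 9, C 1, A 6, B 3, D 4. Eliminate C.
Round 2: E 9, A 6, B 3, D 5. Eliminate B.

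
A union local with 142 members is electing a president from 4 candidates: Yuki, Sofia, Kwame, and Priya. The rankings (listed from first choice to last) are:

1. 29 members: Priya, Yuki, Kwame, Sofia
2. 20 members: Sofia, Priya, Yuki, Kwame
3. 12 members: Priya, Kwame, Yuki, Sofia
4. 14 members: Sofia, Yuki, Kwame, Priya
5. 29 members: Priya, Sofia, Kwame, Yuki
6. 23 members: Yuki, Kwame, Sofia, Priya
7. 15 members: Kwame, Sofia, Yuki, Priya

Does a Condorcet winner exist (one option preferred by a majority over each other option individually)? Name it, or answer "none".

Checking pairwise contests:
Sofia beats Yuki 78–64.
Kwame beats Sofia 79–63.
Yuki beats Kwame 86–56.
Sofia beats Priya 72–70.
Every option loses at least one head-to-head, so there is no Condorcet winner.

none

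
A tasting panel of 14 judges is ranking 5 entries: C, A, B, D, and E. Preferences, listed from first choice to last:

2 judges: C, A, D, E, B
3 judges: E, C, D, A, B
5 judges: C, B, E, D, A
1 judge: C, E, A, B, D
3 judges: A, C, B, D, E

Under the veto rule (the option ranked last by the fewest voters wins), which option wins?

C

Last-place votes: C 0, A 5, B 5, D 1, E 3.
C is ranked last by the fewest voters, so C wins.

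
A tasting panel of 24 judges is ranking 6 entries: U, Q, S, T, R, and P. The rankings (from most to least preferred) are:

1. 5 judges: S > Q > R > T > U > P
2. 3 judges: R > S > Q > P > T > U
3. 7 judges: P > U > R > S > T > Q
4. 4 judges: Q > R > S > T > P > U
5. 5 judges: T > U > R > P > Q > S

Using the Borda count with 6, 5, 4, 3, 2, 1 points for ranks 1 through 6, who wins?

U: 5·2 + 3·1 + 7·5 + 4·1 + 5·5 = 77
Q: 5·5 + 3·4 + 7·1 + 4·6 + 5·2 = 78
S: 5·6 + 3·5 + 7·3 + 4·4 + 5·1 = 87
T: 5·3 + 3·2 + 7·2 + 4·3 + 5·6 = 77
R: 5·4 + 3·6 + 7·4 + 4·5 + 5·4 = 106
P: 5·1 + 3·3 + 7·6 + 4·2 + 5·3 = 79
R has the highest Borda score (106).

R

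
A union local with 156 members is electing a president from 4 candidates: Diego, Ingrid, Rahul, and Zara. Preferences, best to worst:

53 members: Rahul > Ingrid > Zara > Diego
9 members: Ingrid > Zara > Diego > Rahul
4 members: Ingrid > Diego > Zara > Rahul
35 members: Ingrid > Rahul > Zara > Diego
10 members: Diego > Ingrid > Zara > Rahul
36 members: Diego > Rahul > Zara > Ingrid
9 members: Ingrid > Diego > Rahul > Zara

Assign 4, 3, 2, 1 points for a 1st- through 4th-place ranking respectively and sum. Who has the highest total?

Rahul

Diego: 53·1 + 9·2 + 4·3 + 35·1 + 10·4 + 36·4 + 9·3 = 329
Ingrid: 53·3 + 9·4 + 4·4 + 35·4 + 10·3 + 36·1 + 9·4 = 453
Rahul: 53·4 + 9·1 + 4·1 + 35·3 + 10·1 + 36·3 + 9·2 = 466
Zara: 53·2 + 9·3 + 4·2 + 35·2 + 10·2 + 36·2 + 9·1 = 312
Rahul has the highest Borda score (466).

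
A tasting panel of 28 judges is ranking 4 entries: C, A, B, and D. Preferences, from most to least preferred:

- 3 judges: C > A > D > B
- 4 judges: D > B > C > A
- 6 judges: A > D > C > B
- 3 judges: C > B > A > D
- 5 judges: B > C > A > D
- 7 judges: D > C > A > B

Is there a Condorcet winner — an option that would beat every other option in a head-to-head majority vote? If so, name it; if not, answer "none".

none

Checking pairwise contests:
D beats C 17–11.
C beats A 22–6.
C beats B 19–9.
A beats D 17–11.
Every option loses at least one head-to-head, so there is no Condorcet winner.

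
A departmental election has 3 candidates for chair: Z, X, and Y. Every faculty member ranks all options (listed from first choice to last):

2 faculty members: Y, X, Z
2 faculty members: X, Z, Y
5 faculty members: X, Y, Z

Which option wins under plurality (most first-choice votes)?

X

First-place votes: Z 0, X 7, Y 2.
X has the most first-place votes.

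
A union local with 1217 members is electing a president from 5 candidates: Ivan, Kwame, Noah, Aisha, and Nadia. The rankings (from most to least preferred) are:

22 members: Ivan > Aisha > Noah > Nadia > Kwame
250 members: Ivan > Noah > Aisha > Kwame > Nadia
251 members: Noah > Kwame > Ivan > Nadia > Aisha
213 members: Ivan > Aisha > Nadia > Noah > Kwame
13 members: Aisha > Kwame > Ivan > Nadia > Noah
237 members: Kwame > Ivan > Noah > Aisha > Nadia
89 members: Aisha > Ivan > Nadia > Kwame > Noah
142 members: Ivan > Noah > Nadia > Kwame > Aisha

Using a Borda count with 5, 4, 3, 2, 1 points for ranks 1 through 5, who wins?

Ivan

Ivan: 22·5 + 250·5 + 251·3 + 213·5 + 13·3 + 237·4 + 89·4 + 142·5 = 5231
Kwame: 22·1 + 250·2 + 251·4 + 213·1 + 13·4 + 237·5 + 89·2 + 142·2 = 3438
Noah: 22·3 + 250·4 + 251·5 + 213·2 + 13·1 + 237·3 + 89·1 + 142·4 = 4128
Aisha: 22·4 + 250·3 + 251·1 + 213·4 + 13·5 + 237·2 + 89·5 + 142·1 = 3067
Nadia: 22·2 + 250·1 + 251·2 + 213·3 + 13·2 + 237·1 + 89·3 + 142·3 = 2391
Ivan has the highest Borda score (5231).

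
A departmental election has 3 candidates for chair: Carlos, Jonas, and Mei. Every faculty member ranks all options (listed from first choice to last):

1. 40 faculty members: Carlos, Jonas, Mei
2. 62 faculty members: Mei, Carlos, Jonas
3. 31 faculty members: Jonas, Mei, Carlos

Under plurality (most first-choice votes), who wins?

Mei

First-place votes: Carlos 40, Jonas 31, Mei 62.
Mei has the most first-place votes.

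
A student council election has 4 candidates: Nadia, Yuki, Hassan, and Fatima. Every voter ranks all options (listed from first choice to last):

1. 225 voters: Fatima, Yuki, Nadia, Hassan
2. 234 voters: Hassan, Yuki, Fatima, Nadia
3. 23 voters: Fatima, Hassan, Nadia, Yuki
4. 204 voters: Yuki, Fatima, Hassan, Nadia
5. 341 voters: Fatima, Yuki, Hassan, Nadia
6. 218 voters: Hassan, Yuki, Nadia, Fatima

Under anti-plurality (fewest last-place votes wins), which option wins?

Yuki

Last-place votes: Nadia 779, Yuki 23, Hassan 225, Fatima 218.
Yuki is ranked last by the fewest voters, so Yuki wins.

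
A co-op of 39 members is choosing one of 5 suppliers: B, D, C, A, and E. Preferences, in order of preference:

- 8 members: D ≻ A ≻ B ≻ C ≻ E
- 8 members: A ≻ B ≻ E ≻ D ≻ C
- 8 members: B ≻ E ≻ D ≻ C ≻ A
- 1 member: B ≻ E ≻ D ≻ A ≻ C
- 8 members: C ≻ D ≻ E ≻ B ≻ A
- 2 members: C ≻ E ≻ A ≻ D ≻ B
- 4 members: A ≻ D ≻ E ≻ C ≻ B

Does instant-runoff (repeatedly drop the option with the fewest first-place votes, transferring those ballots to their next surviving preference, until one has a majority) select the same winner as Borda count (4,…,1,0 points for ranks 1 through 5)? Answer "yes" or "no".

Instant-runoff — R1 B 9, D 8, C 10, A 12, E 0 (E out); R2 B 9, D 8, C 10, A 12 (D out); R3 B 9, C 10, A 20 (A winner). Winner: A.
Borda — scores: B 84, D 96, C 60, A 77, E 73. Winner: D.
The two methods disagree.

no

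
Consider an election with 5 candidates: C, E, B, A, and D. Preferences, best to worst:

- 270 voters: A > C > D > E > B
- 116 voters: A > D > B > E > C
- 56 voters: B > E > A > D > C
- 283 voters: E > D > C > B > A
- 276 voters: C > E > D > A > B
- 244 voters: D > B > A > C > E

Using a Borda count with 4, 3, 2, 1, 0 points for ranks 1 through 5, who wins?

D

C: 270·3 + 116·0 + 56·0 + 283·2 + 276·4 + 244·1 = 2724
E: 270·1 + 116·1 + 56·3 + 283·4 + 276·3 + 244·0 = 2514
B: 270·0 + 116·2 + 56·4 + 283·1 + 276·0 + 244·3 = 1471
A: 270·4 + 116·4 + 56·2 + 283·0 + 276·1 + 244·2 = 2420
D: 270·2 + 116·3 + 56·1 + 283·3 + 276·2 + 244·4 = 3321
D has the highest Borda score (3321).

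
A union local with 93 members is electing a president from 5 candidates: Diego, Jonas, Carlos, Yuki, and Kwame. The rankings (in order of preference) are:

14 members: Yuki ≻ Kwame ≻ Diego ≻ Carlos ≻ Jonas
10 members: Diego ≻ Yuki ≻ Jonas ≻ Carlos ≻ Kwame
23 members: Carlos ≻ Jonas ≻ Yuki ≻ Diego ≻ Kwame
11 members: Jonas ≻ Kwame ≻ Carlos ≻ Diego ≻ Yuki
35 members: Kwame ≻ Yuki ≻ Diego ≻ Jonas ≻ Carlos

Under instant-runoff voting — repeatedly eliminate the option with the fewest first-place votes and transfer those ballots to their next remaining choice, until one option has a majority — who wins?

Yuki

Round 1: Diego 10, Jonas 11, Carlos 23, Yuki 14, Kwame 35. Eliminate Diego.
Round 2: Jonas 11, Carlos 23, Yuki 24, Kwame 35. Eliminate Jonas.
Round 3: Carlos 23, Yuki 24, Kwame 46. Eliminate Carlos.
Round 4: Yuki 47, Kwame 46. Yuki has a majority.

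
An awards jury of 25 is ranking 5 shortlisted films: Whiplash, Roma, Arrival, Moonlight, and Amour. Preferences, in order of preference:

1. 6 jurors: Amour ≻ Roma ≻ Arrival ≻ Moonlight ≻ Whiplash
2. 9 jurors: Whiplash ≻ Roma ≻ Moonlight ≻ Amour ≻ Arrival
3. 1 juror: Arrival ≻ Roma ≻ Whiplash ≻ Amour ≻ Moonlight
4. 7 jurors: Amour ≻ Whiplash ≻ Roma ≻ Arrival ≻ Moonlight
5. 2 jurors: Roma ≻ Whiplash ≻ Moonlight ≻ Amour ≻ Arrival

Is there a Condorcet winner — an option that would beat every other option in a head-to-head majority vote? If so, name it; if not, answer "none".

Amour vs Whiplash: 13–12 for Amour.
Amour vs Roma: 13–12 for Amour.
Amour vs Arrival: 24–1 for Amour.
Amour vs Moonlight: 14–11 for Amour.
Amour beats every other option head-to-head.

Amour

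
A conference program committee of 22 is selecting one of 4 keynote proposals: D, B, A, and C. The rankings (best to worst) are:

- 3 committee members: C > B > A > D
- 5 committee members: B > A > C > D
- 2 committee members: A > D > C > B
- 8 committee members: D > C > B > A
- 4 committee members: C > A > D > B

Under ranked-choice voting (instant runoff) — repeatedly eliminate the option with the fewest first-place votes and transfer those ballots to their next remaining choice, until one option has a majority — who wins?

C

Round 1: D 8, B 5, A 2, C 7. Eliminate A.
Round 2: D 10, B 5, C 7. Eliminate B.
Round 3: D 10, C 12. C has a majority.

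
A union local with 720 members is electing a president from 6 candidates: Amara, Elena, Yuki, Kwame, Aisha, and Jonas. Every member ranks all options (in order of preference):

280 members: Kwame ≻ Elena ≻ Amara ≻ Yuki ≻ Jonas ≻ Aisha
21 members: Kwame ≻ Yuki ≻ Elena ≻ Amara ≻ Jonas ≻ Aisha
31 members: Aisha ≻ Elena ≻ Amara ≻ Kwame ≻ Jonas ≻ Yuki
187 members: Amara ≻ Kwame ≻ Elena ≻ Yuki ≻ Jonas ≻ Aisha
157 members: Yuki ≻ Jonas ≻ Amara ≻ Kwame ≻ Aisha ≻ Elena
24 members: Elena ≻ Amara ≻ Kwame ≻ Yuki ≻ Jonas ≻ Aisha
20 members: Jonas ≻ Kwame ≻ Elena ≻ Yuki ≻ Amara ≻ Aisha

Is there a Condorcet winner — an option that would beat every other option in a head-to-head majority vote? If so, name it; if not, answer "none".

Checking pairwise contests:
Elena beats Amara 376–344.
Kwame beats Elena 665–55.
Amara beats Yuki 522–198.
Amara beats Kwame 399–321.
Amara beats Aisha 689–31.
Amara beats Jonas 543–177.
Every option loses at least one head-to-head, so there is no Condorcet winner.

none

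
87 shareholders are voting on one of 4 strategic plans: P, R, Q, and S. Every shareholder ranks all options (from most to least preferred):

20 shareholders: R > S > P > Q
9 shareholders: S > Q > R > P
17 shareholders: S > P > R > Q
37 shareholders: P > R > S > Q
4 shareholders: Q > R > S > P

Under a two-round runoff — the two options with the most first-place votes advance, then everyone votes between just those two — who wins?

S

Round 1 first-place votes: P 37, R 20, Q 4, S 26.
P and S advance.
Runoff: P is preferred to S by 37 voters; S by 50.
S wins the runoff.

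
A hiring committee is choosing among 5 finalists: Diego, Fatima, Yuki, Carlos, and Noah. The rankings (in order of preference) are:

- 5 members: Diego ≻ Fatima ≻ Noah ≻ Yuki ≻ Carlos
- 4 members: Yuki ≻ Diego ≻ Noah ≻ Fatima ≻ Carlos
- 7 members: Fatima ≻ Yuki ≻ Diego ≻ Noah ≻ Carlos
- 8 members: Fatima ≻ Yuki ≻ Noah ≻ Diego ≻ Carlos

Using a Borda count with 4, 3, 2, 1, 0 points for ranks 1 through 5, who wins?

Fatima

Diego: 5·4 + 4·3 + 7·2 + 8·1 = 54
Fatima: 5·3 + 4·1 + 7·4 + 8·4 = 79
Yuki: 5·1 + 4·4 + 7·3 + 8·3 = 66
Carlos: 5·0 + 4·0 + 7·0 + 8·0 = 0
Noah: 5·2 + 4·2 + 7·1 + 8·2 = 41
Fatima has the highest Borda score (79).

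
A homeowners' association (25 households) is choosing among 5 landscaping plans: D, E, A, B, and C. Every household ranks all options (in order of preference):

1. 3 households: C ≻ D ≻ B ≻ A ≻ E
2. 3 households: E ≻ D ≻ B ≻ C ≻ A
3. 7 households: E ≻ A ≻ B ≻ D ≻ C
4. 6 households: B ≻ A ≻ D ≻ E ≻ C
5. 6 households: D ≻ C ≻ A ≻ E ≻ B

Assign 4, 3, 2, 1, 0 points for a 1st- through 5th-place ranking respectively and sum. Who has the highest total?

D

D: 3·3 + 3·3 + 7·1 + 6·2 + 6·4 = 61
E: 3·0 + 3·4 + 7·4 + 6·1 + 6·1 = 52
A: 3·1 + 3·0 + 7·3 + 6·3 + 6·2 = 54
B: 3·2 + 3·2 + 7·2 + 6·4 + 6·0 = 50
C: 3·4 + 3·1 + 7·0 + 6·0 + 6·3 = 33
D has the highest Borda score (61).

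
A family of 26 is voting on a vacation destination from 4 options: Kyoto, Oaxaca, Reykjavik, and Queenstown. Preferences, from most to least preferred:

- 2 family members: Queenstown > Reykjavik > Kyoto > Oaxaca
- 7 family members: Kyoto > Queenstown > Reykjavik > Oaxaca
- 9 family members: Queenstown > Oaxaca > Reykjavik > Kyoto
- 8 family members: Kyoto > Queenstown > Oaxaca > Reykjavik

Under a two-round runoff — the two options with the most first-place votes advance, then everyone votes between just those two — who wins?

Round 1 first-place votes: Kyoto 15, Oaxaca 0, Reykjavik 0, Queenstown 11.
Kyoto and Queenstown advance.
Runoff: Kyoto is preferred to Queenstown by 15 voters; Queenstown by 11.
Kyoto wins the runoff.

Kyoto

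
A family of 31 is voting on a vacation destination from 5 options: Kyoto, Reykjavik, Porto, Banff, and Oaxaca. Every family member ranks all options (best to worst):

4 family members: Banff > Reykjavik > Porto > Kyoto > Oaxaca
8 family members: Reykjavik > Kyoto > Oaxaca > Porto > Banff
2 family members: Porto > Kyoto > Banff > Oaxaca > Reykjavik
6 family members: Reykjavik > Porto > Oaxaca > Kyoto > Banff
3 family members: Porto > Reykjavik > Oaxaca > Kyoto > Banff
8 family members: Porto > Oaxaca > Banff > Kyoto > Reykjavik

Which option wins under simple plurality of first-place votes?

First-place votes: Kyoto 0, Reykjavik 14, Porto 13, Banff 4, Oaxaca 0.
Reykjavik has the most first-place votes.

Reykjavik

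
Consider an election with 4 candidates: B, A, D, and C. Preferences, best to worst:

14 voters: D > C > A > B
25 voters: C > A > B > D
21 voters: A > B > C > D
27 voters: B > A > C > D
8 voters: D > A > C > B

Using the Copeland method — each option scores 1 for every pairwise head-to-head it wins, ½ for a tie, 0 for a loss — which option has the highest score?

B: beats D and C; loses to A → score 2.
A: beats B, D, and C → score 3.
D: loses to B, A, and C → score 0.
C: beats D; loses to B and A → score 1.
A has the best pairwise record.

A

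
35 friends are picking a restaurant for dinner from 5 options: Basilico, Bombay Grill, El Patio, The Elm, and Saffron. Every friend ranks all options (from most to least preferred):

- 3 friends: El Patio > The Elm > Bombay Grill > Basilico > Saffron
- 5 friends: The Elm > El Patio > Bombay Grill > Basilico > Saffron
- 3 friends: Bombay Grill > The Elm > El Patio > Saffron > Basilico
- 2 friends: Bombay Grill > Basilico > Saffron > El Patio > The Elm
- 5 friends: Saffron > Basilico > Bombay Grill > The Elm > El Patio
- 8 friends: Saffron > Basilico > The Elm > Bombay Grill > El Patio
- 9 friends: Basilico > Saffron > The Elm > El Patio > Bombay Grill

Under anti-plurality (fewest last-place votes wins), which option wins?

Last-place votes: Basilico 3, Bombay Grill 9, El Patio 13, The Elm 2, Saffron 8.
The Elm is ranked last by the fewest voters, so The Elm wins.

The Elm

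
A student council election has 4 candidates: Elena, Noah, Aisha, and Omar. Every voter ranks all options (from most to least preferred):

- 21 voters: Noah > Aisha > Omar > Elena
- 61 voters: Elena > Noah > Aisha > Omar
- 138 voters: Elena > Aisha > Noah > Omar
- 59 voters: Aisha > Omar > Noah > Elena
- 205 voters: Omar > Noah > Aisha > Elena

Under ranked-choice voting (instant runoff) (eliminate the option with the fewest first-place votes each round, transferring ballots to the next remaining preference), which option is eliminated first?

Noah

Round 1: Elena 199, Noah 21, Aisha 59, Omar 205. Eliminate Noah.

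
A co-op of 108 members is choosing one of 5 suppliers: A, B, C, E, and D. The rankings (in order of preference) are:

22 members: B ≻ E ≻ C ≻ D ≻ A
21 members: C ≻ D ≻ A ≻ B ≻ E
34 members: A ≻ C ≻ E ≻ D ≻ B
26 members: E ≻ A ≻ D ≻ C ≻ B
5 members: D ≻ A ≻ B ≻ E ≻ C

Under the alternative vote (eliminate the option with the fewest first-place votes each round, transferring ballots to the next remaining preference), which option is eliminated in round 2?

C

Round 1: A 34, B 22, C 21, E 26, D 5. Eliminate D.
Round 2: A 39, B 22, C 21, E 26. Eliminate C.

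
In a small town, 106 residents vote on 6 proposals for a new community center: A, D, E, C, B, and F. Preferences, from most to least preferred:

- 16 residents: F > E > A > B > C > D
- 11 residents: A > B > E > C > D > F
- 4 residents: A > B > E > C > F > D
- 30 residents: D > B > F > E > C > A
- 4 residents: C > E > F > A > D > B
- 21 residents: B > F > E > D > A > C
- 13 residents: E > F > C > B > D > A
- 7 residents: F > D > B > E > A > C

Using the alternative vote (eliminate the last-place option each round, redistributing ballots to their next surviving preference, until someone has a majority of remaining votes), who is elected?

Round 1: A 15, D 30, E 13, C 4, B 21, F 23. Eliminate C.
Round 2: A 15, D 30, E 17, B 21, F 23. Eliminate A.
Round 3: D 30, E 17, B 36, F 23. Eliminate E.
Round 4: D 30, B 36, F 40. Eliminate D.
Round 5: B 66, F 40. B has a majority.

B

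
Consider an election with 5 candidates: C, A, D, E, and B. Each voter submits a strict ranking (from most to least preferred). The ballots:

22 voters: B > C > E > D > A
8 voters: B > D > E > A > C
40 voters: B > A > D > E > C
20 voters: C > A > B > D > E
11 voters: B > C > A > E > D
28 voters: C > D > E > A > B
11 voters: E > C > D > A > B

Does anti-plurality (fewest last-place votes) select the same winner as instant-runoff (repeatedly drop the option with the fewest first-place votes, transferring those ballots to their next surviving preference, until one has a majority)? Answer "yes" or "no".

no

Anti-plurality — last-place votes: C 48, A 22, D 11, E 20, B 39. Winner: D.
Instant-runoff — R1 C 48, A 0, D 0, E 11, B 81 (B winner). Winner: B.
The two methods disagree.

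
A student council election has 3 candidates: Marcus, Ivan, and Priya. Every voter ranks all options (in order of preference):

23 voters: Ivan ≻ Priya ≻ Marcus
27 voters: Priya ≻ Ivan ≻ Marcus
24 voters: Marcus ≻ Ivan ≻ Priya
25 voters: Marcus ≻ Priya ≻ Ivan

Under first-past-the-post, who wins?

Marcus

First-place votes: Marcus 49, Ivan 23, Priya 27.
Marcus has the most first-place votes.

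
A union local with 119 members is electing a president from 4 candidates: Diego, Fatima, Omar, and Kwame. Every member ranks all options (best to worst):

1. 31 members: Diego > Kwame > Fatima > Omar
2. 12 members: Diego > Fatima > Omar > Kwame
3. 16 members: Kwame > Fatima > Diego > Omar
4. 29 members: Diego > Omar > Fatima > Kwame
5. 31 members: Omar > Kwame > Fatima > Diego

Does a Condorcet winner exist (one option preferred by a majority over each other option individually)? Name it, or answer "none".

Diego vs Fatima: 72–47 for Diego.
Diego vs Omar: 88–31 for Diego.
Diego vs Kwame: 72–47 for Diego.
Diego beats every other option head-to-head.

Diego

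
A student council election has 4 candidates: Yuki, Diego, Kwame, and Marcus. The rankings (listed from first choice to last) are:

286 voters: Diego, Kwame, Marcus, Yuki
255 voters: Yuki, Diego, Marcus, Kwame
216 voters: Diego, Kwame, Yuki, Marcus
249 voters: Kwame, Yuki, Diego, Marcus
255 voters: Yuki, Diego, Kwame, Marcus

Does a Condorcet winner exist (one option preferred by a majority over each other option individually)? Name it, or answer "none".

none

Checking pairwise contests:
Kwame beats Yuki 751–510.
Yuki beats Diego 759–502.
Diego beats Kwame 1012–249.
Yuki beats Marcus 975–286.
Every option loses at least one head-to-head, so there is no Condorcet winner.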